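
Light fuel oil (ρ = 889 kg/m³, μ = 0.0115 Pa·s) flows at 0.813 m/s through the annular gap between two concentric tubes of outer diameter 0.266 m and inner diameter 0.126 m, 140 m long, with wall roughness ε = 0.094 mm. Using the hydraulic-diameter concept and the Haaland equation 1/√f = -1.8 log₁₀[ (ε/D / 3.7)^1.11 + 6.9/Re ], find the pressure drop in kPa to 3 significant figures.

ΔP ≈ 9.63 kPa

Hydraulic diameter D_h = 4A/P = D_o - D_i = 0.266 - 0.126 = 0.14 m.
Re = ρVD_h/μ = 889·0.813·0.14/0.0115 = 8799.
ε/D_h = 9.4e-05/0.14 = 0.000671; Haaland gives 1/√f = -1.8 log₁₀[7.04e-05+0.000784] = 5.523, so f = 0.03278.
ΔP = f(L/D_h)(ρV²/2) = 0.03278·140/0.14·293.8 = 9632 Pa.
ΔP = 9.63 kPa.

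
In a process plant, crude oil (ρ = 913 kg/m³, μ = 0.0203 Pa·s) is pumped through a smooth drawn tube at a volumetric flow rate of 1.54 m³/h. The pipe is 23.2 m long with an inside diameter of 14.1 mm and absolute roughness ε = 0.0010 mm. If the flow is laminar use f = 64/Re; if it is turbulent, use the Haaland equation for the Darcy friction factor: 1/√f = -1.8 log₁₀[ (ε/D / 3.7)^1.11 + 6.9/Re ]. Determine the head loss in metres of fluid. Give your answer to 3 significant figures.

h_f ≈ 23.2 m

Q = 1.54 m³/h = 1.54/3600 = 0.0004278 m³/s.
Cross-sectional area A = πD²/4 = π(0.0141)²/4 = 0.0001561 m²; mean velocity V = Q/A = 0.0004278/0.0001561 = 2.74 m/s.
Reynolds number Re = ρVD/μ = 913 · 2.74 · 0.0141 / 0.0203 = 1737.
Re < 2300 → laminar flow, so f = 64/Re = 64/1737 = 0.03684 (the turbulent correlation is not needed).
Darcy-Weisbach: ΔP = f(L/D)(ρV²/2) = 0.03684·(23.2/0.0141)·(913·2.74²/2) = 0.03684·1645·3426 = 2.077e+05 Pa.
Head loss h_f = ΔP/(ρg) = 2.077e+05/(913·9.81) = 23.2 m.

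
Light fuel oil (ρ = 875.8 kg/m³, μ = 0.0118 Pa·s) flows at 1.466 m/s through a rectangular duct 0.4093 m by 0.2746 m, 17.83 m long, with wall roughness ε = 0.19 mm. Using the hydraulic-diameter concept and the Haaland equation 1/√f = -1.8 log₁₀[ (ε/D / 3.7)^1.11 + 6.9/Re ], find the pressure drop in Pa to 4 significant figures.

ΔP ≈ 1217 Pa

Hydraulic diameter D_h = 4A/P = 4·(0.4093·0.2746)/(2·(0.4093+0.2746)) = 0.4496/1.368 = 0.3287 m.
Re = ρVD_h/μ = 875.8·1.466·0.3287/0.0118 = 3.576e+04.
ε/D_h = 0.00019/0.3287 = 0.000578; Haaland gives 1/√f = -1.8 log₁₀[5.96e-05+0.000193] = 6.476, so f = 0.02385.
ΔP = f(L/D_h)(ρV²/2) = 0.02385·17.83/0.3287·941.1 = 1217 Pa.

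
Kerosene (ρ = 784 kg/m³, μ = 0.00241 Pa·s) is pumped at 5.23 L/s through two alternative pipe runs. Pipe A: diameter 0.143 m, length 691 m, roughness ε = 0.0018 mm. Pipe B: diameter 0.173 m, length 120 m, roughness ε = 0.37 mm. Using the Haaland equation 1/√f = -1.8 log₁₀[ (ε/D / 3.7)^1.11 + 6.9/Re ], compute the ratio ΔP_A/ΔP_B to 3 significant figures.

ΔP_A/ΔP_B ≈ 12.8

Pipe A: V = Q/A = 0.00523/0.01606 = 0.3256 m/s; Re = 1.515e+04; ε/D = 1.26e-05; Haaland → f = 0.02766; ΔP_A = f(L/D)(ρV²/2) = 5555 Pa.
Pipe B: V = Q/A = 0.00523/0.02351 = 0.2225 m/s; Re = 1.252e+04; ε/D = 0.00214; Haaland → f = 0.03224; ΔP_B = f(L/D)(ρV²/2) = 434 Pa.
ΔP_A/ΔP_B = 5555/434 = 12.8.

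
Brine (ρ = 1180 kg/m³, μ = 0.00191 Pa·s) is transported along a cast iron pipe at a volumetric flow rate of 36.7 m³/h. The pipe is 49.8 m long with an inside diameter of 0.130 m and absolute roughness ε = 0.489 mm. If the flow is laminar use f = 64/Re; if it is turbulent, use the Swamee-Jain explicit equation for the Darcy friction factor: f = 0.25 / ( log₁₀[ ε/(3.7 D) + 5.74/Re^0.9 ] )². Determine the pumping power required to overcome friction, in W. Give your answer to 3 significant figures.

P ≈ 40.8 W

Q = 36.7 m³/h = 36.7/3600 = 0.01019 m³/s.
Cross-sectional area A = πD²/4 = π(0.13)²/4 = 0.01327 m²; mean velocity V = Q/A = 0.01019/0.01327 = 0.768 m/s.
Reynolds number Re = ρVD/μ = 1180 · 0.768 · 0.13 / 0.00191 = 6.168e+04.
Re > 4000 → turbulent. Relative roughness ε/D = 0.000489/0.13 = 0.00376. Swamee-Jain: f = 0.25/(log₁₀[0.00376/3.7 + 5.74/6.168e+04^0.9])² = 0.25/(log₁₀[0.00102 + 0.00028])² = 0.25/(-2.887)² = 0.02999.
Darcy-Weisbach: ΔP = f(L/D)(ρV²/2) = 0.02999·(49.8/0.13)·(1180·0.768²/2) = 0.02999·383.1·348 = 3999 Pa.
Pumping power P = QΔP = 0.01019·3999 = 40.77 W = 40.8 W.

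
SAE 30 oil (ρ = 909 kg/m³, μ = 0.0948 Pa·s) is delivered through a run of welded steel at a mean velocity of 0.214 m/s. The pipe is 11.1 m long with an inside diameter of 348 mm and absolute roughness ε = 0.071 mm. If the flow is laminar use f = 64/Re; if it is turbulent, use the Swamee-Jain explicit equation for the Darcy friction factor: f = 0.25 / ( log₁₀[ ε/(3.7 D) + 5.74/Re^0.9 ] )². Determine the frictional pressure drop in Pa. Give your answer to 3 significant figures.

ΔP ≈ 59.5 Pa

Reynolds number Re = ρVD/μ = 909 · 0.214 · 0.348 / 0.0948 = 714.1.
Re < 2300 → laminar flow, so f = 64/Re = 64/714.1 = 0.08963 (the turbulent correlation is not needed).
Darcy-Weisbach: ΔP = f(L/D)(ρV²/2) = 0.08963·(11.1/0.348)·(909·0.214²/2) = 0.08963·31.9·20.81 = 59.5 Pa.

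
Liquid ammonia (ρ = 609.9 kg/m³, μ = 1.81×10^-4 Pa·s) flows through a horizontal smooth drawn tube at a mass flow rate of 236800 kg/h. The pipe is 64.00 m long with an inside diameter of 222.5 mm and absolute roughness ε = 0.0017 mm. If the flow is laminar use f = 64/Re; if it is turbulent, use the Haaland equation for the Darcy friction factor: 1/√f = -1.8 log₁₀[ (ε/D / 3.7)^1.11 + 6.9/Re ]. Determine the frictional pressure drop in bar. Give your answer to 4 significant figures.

ΔP ≈ 0.07092 bar

ṁ = 236800 kg/h = 236800/3600 = 65.78 kg/s.
A = πD²/4 = π(0.2225)²/4 = 0.03888 m²; mean velocity V = ṁ/(ρA) = 65.78/(609.9 · 0.03888) = 2.774 m/s.
Reynolds number Re = ρVD/μ = 609.9 · 2.774 · 0.2225 / 0.000181 = 2.08e+06.
Re > 4000 → turbulent. Relative roughness ε/D = 1.7e-06/0.2225 = 7.64e-06. Haaland: 1/√f = -1.8 log₁₀[(7.64e-06/3.7)^1.11 + 6.9/2.08e+06] = -1.8 log₁₀[4.89e-07 + 3.32e-06] = 9.755, so f = 0.01051.
Darcy-Weisbach: ΔP = f(L/D)(ρV²/2) = 0.01051·(64/0.2225)·(609.9·2.774²/2) = 0.01051·287.6·2346 = 7092 Pa.
ΔP = 7092 Pa = 0.07092 bar.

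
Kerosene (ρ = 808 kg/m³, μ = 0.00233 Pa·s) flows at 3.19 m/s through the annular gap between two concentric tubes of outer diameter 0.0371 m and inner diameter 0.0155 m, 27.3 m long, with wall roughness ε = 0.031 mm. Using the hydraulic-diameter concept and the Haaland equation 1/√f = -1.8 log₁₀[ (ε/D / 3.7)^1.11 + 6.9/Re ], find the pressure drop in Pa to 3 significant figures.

Hydraulic diameter D_h = 4A/P = D_o - D_i = 0.0371 - 0.0155 = 0.0216 m.
Re = ρVD_h/μ = 808·3.19·0.0216/0.00233 = 2.389e+04.
ε/D_h = 3.1e-05/0.0216 = 0.00144; Haaland gives 1/√f = -1.8 log₁₀[0.000163+0.000289] = 6.02, so f = 0.02759.
ΔP = f(L/D_h)(ρV²/2) = 0.02759·27.3/0.0216·4111 = 1.434e+05 Pa.

ΔP ≈ 143000 Pa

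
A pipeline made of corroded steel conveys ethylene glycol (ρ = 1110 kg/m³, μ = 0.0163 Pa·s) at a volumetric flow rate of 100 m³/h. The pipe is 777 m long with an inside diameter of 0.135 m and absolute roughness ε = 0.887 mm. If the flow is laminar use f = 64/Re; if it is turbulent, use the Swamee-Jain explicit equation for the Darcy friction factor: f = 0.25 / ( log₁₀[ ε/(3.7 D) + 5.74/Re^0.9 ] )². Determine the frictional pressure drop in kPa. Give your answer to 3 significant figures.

ΔP ≈ 452 kPa

Q = 100 m³/h = 100/3600 = 0.02778 m³/s.
Cross-sectional area A = πD²/4 = π(0.135)²/4 = 0.01431 m²; mean velocity V = Q/A = 0.02778/0.01431 = 1.941 m/s.
Reynolds number Re = ρVD/μ = 1110 · 1.941 · 0.135 / 0.0163 = 1.784e+04.
Re > 4000 → turbulent. Relative roughness ε/D = 0.000887/0.135 = 0.00657. Swamee-Jain: f = 0.25/(log₁₀[0.00657/3.7 + 5.74/1.784e+04^0.9])² = 0.25/(log₁₀[0.00178 + 0.000856])² = 0.25/(-2.58)² = 0.03757.
Darcy-Weisbach: ΔP = f(L/D)(ρV²/2) = 0.03757·(777/0.135)·(1110·1.941²/2) = 0.03757·5756·2090 = 4.519e+05 Pa.
ΔP = 4.519e+05 Pa = 452 kPa.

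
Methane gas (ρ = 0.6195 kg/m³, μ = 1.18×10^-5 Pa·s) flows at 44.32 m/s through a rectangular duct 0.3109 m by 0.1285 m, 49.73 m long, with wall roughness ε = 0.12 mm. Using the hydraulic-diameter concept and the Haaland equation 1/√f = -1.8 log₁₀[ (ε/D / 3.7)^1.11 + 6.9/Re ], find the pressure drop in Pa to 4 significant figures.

ΔP ≈ 3102 Pa

Hydraulic diameter D_h = 4A/P = 4·(0.3109·0.1285)/(2·(0.3109+0.1285)) = 0.1598/0.8788 = 0.1818 m.
Re = ρVD_h/μ = 0.6195·44.32·0.1818/1.18e-05 = 4.231e+05.
ε/D_h = 0.00012/0.1818 = 0.00066; Haaland gives 1/√f = -1.8 log₁₀[6.9e-05+1.63e-05] = 7.324, so f = 0.01864.
ΔP = f(L/D_h)(ρV²/2) = 0.01864·49.73/0.1818·608.4 = 3102 Pa.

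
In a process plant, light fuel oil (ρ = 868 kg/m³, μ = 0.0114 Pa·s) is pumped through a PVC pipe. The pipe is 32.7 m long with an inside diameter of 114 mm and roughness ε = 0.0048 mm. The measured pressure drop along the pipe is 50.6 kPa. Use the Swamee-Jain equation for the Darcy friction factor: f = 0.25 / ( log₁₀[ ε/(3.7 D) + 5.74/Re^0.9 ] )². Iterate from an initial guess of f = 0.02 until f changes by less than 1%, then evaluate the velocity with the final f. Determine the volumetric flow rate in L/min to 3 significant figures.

Rearranging Darcy-Weisbach: V = √(2·ΔP·D/(f·L·ρ)). With ε/D = 4.8e-06/0.114 = 4.21e-05, iterate starting from f = 0.02:
  f = 0.02 → V = √(2·5.06e+04·0.114/(0.02·32.7·868)) = 4.508 m/s; Re = ρVD/μ = 3.913e+04; f → 0.02211
  f = 0.02211 → V = 4.288 m/s; Re = 3.722e+04; f → 0.02236
  f = 0.02236 → V = 4.264 m/s; Re = 3.701e+04; f → 0.02239
Converged (Δf/f < 1%). With the final f = 0.02239: V = √(2·5.06e+04·0.114/(0.02239·32.7·868)) = 4.261 m/s.
Q = V·A = 4.261·(π/4·0.114²) = 0.04349 m³/s = 2610 L/min.

Q ≈ 2610 L/min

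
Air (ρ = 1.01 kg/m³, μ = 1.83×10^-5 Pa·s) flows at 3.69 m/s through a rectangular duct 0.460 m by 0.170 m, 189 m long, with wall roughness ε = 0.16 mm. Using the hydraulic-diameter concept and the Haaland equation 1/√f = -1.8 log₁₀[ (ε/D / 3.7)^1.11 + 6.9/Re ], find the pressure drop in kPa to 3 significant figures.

Hydraulic diameter D_h = 4A/P = 4·(0.46·0.17)/(2·(0.46+0.17)) = 0.3128/1.26 = 0.2483 m.
Re = ρVD_h/μ = 1.01·3.69·0.2483/1.83e-05 = 5.056e+04.
ε/D_h = 0.00016/0.2483 = 0.000645; Haaland gives 1/√f = -1.8 log₁₀[6.72e-05+0.000136] = 6.644, so f = 0.02266.
ΔP = f(L/D_h)(ρV²/2) = 0.02266·189/0.2483·6.876 = 118.6 Pa.
ΔP = 0.119 kPa.

ΔP ≈ 0.119 kPa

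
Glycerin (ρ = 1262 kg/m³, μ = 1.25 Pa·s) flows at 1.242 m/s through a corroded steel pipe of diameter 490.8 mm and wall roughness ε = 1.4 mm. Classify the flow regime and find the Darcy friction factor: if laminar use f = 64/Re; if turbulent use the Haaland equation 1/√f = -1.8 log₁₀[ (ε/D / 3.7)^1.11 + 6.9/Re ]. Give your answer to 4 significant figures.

Re = ρVD/μ = 1262·1.242·0.4908/1.25 = 615.4.
Re < 2300 → laminar, so f = 64/Re = 0.104 (roughness is irrelevant in laminar flow).

f ≈ 0.1040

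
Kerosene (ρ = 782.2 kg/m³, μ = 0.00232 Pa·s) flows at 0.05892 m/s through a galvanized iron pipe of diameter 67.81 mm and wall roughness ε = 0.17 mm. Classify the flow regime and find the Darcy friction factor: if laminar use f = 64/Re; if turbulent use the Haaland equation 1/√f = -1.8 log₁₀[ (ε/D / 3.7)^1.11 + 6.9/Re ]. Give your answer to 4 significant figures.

f ≈ 0.04751

Re = ρVD/μ = 782.2·0.05892·0.06781/0.00232 = 1347.
Re < 2300 → laminar, so f = 64/Re = 0.04751 (roughness is irrelevant in laminar flow).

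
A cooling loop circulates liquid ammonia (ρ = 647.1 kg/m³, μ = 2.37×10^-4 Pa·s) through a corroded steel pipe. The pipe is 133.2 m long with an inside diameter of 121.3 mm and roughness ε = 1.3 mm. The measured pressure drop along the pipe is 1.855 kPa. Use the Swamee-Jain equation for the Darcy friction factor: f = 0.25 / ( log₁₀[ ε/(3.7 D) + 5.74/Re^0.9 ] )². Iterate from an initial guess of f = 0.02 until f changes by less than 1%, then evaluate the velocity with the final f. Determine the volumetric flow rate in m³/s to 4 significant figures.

Q ≈ 0.004201 m³/s

Rearranging Darcy-Weisbach: V = √(2·ΔP·D/(f·L·ρ)). With ε/D = 0.0013/0.1213 = 0.0107, iterate starting from f = 0.02:
  f = 0.02 → V = √(2·1855·0.1213/(0.02·133.2·647.1)) = 0.5109 m/s; Re = ρVD/μ = 1.692e+05; f → 0.03932
  f = 0.03932 → V = 0.3644 m/s; Re = 1.207e+05; f → 0.0395
Converged (Δf/f < 1%). With the final f = 0.0395: V = √(2·1855·0.1213/(0.0395·133.2·647.1)) = 0.3636 m/s.
Q = V·A = 0.3636·(π/4·0.1213²) = 0.004201 m³/s = 0.004201 m³/s.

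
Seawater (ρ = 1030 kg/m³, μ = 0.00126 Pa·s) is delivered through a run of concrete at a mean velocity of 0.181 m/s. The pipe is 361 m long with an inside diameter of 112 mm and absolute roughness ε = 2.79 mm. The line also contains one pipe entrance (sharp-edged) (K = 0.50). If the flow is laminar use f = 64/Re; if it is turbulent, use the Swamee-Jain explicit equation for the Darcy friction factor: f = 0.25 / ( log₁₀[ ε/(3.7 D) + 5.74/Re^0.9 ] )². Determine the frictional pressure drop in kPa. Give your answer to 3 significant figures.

Reynolds number Re = ρVD/μ = 1030 · 0.181 · 0.112 / 0.00126 = 1.657e+04.
Re > 4000 → turbulent. Relative roughness ε/D = 0.00279/0.112 = 0.0249. Swamee-Jain: f = 0.25/(log₁₀[0.0249/3.7 + 5.74/1.657e+04^0.9])² = 0.25/(log₁₀[0.00673 + 0.000915])² = 0.25/(-2.116)² = 0.05581.
Total minor-loss coefficient ΣK = 1·0.5 = 0.5.
ΔP = [f·L/D + ΣK]·(ρV²/2) = [0.05581·361/0.112 + 0.5]·(1030·0.181²/2) = [179.9 + 0.5]·16.87 = 3044 Pa.
ΔP = 3044 Pa = 3.04 kPa.

ΔP ≈ 3.04 kPa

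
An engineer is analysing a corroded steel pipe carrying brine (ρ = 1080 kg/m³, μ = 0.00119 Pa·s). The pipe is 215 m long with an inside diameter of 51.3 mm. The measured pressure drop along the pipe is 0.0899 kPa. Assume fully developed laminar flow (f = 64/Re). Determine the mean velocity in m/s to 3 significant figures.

For laminar flow, f = 64/Re with Re = ρVD/μ, so Darcy-Weisbach reduces to ΔP = 32μLV/D². Solving for V: V = ΔP·D²/(32μL) = 89.9·(0.0513)²/(32·0.00119·215) = 0.0289 m/s.
Check: Re = ρVD/μ = 1080·0.0289·0.0513/0.00119 = 1345 < 2300, so the laminar assumption holds.

V ≈ 0.0289 m/s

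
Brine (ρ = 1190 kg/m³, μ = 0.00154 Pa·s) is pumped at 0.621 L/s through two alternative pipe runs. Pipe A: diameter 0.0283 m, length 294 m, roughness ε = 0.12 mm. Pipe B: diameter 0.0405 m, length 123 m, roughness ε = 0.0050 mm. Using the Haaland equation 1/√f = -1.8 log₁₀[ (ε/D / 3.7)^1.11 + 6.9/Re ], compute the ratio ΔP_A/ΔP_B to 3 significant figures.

ΔP_A/ΔP_B ≈ 16.9

Pipe A: V = Q/A = 0.000621/0.000629 = 0.9873 m/s; Re = 2.159e+04; ε/D = 0.00424; Haaland → f = 0.03288; ΔP_A = f(L/D)(ρV²/2) = 1.981e+05 Pa.
Pipe B: V = Q/A = 0.000621/0.001288 = 0.482 m/s; Re = 1.509e+04; ε/D = 0.000123; Haaland → f = 0.02784; ΔP_B = f(L/D)(ρV²/2) = 1.169e+04 Pa.
ΔP_A/ΔP_B = 1.981e+05/1.169e+04 = 16.9.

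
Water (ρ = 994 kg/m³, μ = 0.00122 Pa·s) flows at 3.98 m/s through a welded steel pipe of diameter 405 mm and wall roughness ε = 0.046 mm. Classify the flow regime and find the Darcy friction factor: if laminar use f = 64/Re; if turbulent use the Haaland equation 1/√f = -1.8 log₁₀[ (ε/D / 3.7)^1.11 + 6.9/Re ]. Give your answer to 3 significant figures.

Re = ρVD/μ = 994·3.98·0.405/0.00122 = 1.313e+06.
Re > 4000 → turbulent. ε/D = 4.6e-05/0.405 = 0.000114; Haaland: 1/√f = -1.8 log₁₀[9.79e-06 + 5.25e-06] = 8.681, so f = 0.01327.

f ≈ 0.0133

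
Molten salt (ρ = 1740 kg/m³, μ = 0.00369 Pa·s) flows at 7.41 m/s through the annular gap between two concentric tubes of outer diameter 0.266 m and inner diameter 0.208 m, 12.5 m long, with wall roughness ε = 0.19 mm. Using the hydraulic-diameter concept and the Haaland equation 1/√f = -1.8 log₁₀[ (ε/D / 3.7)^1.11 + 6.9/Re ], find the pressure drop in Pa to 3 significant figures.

ΔP ≈ 282000 Pa

Hydraulic diameter D_h = 4A/P = D_o - D_i = 0.266 - 0.208 = 0.058 m.
Re = ρVD_h/μ = 1740·7.41·0.058/0.00369 = 2.027e+05.
ε/D_h = 0.00019/0.058 = 0.00328; Haaland gives 1/√f = -1.8 log₁₀[0.000409+3.4e-05] = 6.037, so f = 0.02744.
ΔP = f(L/D_h)(ρV²/2) = 0.02744·12.5/0.058·4.777e+04 = 2.825e+05 Pa.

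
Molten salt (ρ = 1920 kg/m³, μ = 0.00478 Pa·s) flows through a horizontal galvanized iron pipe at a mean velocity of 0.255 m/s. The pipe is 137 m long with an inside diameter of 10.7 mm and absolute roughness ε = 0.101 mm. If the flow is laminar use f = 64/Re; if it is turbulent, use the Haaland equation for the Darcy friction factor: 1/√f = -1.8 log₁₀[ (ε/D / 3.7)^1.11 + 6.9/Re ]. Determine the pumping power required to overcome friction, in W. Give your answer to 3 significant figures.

Reynolds number Re = ρVD/μ = 1920 · 0.255 · 0.0107 / 0.00478 = 1096.
Re < 2300 → laminar flow, so f = 64/Re = 64/1096 = 0.0584 (the turbulent correlation is not needed).
Darcy-Weisbach: ΔP = f(L/D)(ρV²/2) = 0.0584·(137/0.0107)·(1920·0.255²/2) = 0.0584·1.28e+04·62.42 = 4.667e+04 Pa.
Q = V·A = 0.255·8.992e-05 = 2.293e-05 m³/s.
Pumping power P = QΔP = 2.293e-05·4.667e+04 = 1.070 W = 1.07 W.

P ≈ 1.07 W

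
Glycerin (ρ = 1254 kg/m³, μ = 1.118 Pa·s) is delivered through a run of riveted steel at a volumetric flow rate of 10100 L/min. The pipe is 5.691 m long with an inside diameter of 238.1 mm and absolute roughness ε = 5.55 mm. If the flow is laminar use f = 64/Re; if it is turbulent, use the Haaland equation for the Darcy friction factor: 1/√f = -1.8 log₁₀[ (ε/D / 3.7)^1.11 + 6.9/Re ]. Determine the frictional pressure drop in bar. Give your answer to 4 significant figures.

Q = 10100 L/min = 10100/60000 = 0.1683 m³/s.
Cross-sectional area A = πD²/4 = π(0.2381)²/4 = 0.04453 m²; mean velocity V = Q/A = 0.1683/0.04453 = 3.781 m/s.
Reynolds number Re = ρVD/μ = 1254 · 3.781 · 0.2381 / 1.12 = 1010.
Re < 2300 → laminar flow, so f = 64/Re = 64/1010 = 0.06339 (the turbulent correlation is not needed).
Darcy-Weisbach: ΔP = f(L/D)(ρV²/2) = 0.06339·(5.691/0.2381)·(1254·3.781²/2) = 0.06339·23.9·8962 = 1.358e+04 Pa.
ΔP = 1.358e+04 Pa = 0.1358 bar.

ΔP ≈ 0.1358 bar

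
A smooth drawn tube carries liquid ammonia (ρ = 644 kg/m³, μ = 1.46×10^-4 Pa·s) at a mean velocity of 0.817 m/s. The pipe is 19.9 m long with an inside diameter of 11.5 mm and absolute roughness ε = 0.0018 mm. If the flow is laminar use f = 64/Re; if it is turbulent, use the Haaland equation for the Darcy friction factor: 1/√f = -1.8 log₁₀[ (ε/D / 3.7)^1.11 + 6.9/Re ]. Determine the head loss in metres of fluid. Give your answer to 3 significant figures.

h_f ≈ 1.30 m

Reynolds number Re = ρVD/μ = 644 · 0.817 · 0.0115 / 0.000146 = 4.144e+04.
Re > 4000 → turbulent. Relative roughness ε/D = 1.8e-06/0.0115 = 0.000157. Haaland: 1/√f = -1.8 log₁₀[(0.000157/3.7)^1.11 + 6.9/4.144e+04] = -1.8 log₁₀[1.4e-05 + 0.000166] = 6.738, so f = 0.02202.
Darcy-Weisbach: ΔP = f(L/D)(ρV²/2) = 0.02202·(19.9/0.0115)·(644·0.817²/2) = 0.02202·1730·214.9 = 8191 Pa.
Head loss h_f = ΔP/(ρg) = 8191/(644·9.81) = 1.30 m.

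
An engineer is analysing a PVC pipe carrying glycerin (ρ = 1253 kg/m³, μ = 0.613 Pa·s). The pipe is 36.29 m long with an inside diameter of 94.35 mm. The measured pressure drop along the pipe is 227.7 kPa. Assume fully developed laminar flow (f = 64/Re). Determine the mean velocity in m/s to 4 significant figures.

For laminar flow, f = 64/Re with Re = ρVD/μ, so Darcy-Weisbach reduces to ΔP = 32μLV/D². Solving for V: V = ΔP·D²/(32μL) = 2.277e+05·(0.09435)²/(32·0.613·36.29) = 2.847 m/s.
Check: Re = ρVD/μ = 1253·2.847·0.09435/0.613 = 549.1 < 2300, so the laminar assumption holds.

V ≈ 2.847 m/s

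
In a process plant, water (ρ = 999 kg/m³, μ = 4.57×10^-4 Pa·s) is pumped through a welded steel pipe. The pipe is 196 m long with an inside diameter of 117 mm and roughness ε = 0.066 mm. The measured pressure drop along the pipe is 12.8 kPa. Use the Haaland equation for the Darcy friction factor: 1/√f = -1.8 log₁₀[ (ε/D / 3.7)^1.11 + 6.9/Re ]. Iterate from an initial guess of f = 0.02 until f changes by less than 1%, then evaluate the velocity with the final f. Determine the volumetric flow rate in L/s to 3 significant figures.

Q ≈ 9.71 L/s

Rearranging Darcy-Weisbach: V = √(2·ΔP·D/(f·L·ρ)). With ε/D = 6.6e-05/0.117 = 0.000564, iterate starting from f = 0.02:
  f = 0.02 → V = √(2·1.28e+04·0.117/(0.02·196·999)) = 0.8746 m/s; Re = ρVD/μ = 2.237e+05; f → 0.0188
  f = 0.0188 → V = 0.902 m/s; Re = 2.307e+05; f → 0.01876
Converged (Δf/f < 1%). With the final f = 0.01876: V = √(2·1.28e+04·0.117/(0.01876·196·999)) = 0.903 m/s.
Q = V·A = 0.903·(π/4·0.117²) = 0.009708 m³/s = 9.71 L/s.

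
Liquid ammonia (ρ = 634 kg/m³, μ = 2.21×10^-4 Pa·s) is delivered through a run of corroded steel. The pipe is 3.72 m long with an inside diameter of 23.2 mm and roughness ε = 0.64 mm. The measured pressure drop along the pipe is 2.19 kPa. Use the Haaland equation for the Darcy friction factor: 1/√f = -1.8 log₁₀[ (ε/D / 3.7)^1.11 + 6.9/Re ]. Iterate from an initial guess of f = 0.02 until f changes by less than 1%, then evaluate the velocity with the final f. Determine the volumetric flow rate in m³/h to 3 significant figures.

Q ≈ 1.34 m³/h

Rearranging Darcy-Weisbach: V = √(2·ΔP·D/(f·L·ρ)). With ε/D = 0.00064/0.0232 = 0.0276, iterate starting from f = 0.02:
  f = 0.02 → V = √(2·2190·0.0232/(0.02·3.72·634)) = 1.468 m/s; Re = ρVD/μ = 9.769e+04; f → 0.05567
  f = 0.05567 → V = 0.8797 m/s; Re = 5.855e+04; f → 0.05589
Converged (Δf/f < 1%). With the final f = 0.05589: V = √(2·2190·0.0232/(0.05589·3.72·634)) = 0.878 m/s.
Q = V·A = 0.878·(π/4·0.0232²) = 0.0003712 m³/s = 1.34 m³/h.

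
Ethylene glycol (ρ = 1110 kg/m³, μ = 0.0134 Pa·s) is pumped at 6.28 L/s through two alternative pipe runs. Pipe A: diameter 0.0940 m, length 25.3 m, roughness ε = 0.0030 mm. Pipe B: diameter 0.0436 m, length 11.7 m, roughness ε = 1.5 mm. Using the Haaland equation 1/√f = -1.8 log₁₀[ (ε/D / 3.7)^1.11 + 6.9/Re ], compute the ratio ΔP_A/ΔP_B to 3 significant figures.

ΔP_A/ΔP_B ≈ 0.0253

Pipe A: V = Q/A = 0.00628/0.00694 = 0.9049 m/s; Re = 7046; ε/D = 3.19e-05; Haaland → f = 0.03411; ΔP_A = f(L/D)(ρV²/2) = 4173 Pa.
Pipe B: V = Q/A = 0.00628/0.001493 = 4.206 m/s; Re = 1.519e+04; ε/D = 0.0344; Haaland → f = 0.06257; ΔP_B = f(L/D)(ρV²/2) = 1.649e+05 Pa.
ΔP_A/ΔP_B = 4173/1.649e+05 = 0.0253.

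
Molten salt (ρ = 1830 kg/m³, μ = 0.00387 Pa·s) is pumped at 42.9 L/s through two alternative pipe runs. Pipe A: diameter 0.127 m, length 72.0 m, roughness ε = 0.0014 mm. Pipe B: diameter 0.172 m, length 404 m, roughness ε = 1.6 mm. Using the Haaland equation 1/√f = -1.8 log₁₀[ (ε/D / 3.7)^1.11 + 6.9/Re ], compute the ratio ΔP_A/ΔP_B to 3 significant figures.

Pipe A: V = Q/A = 0.0429/0.01267 = 3.387 m/s; Re = 2.034e+05; ε/D = 1.1e-05; Haaland → f = 0.01552; ΔP_A = f(L/D)(ρV²/2) = 9.231e+04 Pa.
Pipe B: V = Q/A = 0.0429/0.02324 = 1.846 m/s; Re = 1.502e+05; ε/D = 0.0093; Haaland → f = 0.03746; ΔP_B = f(L/D)(ρV²/2) = 2.744e+05 Pa.
ΔP_A/ΔP_B = 9.231e+04/2.744e+05 = 0.336.

ΔP_A/ΔP_B ≈ 0.336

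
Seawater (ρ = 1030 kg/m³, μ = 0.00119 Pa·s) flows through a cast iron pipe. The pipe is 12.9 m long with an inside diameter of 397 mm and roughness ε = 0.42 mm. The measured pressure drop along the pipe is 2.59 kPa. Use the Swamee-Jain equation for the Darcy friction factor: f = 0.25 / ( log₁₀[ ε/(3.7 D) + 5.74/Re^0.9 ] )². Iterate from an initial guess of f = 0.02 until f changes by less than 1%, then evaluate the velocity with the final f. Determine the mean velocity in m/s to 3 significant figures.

V ≈ 2.76 m/s

Rearranging Darcy-Weisbach: V = √(2·ΔP·D/(f·L·ρ)). With ε/D = 0.00042/0.397 = 0.00106, iterate starting from f = 0.02:
  f = 0.02 → V = √(2·2590·0.397/(0.02·12.9·1030)) = 2.782 m/s; Re = ρVD/μ = 9.559e+05; f → 0.0203
  f = 0.0203 → V = 2.761 m/s; Re = 9.487e+05; f → 0.02031
Converged (Δf/f < 1%). With the final f = 0.02031: V = √(2·2590·0.397/(0.02031·12.9·1030)) = 2.761 m/s.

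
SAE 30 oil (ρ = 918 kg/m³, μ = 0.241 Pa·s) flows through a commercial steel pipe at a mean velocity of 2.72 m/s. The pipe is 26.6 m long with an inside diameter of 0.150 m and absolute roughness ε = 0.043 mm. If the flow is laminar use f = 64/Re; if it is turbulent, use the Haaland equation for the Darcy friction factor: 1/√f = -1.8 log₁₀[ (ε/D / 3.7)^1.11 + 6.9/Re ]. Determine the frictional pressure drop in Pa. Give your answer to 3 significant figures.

ΔP ≈ 24800 Pa

Reynolds number Re = ρVD/μ = 918 · 2.72 · 0.15 / 0.241 = 1554.
Re < 2300 → laminar flow, so f = 64/Re = 64/1554 = 0.04118 (the turbulent correlation is not needed).
Darcy-Weisbach: ΔP = f(L/D)(ρV²/2) = 0.04118·(26.6/0.15)·(918·2.72²/2) = 0.04118·177.3·3396 = 2.48e+04 Pa.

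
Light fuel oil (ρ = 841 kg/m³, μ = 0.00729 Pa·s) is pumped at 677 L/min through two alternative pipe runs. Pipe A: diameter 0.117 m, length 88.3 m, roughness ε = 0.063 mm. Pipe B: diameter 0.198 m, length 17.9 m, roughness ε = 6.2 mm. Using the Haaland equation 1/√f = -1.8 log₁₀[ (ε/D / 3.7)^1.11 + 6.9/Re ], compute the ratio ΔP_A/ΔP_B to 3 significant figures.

Pipe A: V = Q/A = 0.01128/0.01075 = 1.049 m/s; Re = 1.417e+04; ε/D = 0.000538; Haaland → f = 0.02894; ΔP_A = f(L/D)(ρV²/2) = 1.011e+04 Pa.
Pipe B: V = Q/A = 0.01128/0.03079 = 0.3665 m/s; Re = 8370; ε/D = 0.0313; Haaland → f = 0.06183; ΔP_B = f(L/D)(ρV²/2) = 315.6 Pa.
ΔP_A/ΔP_B = 1.011e+04/315.6 = 32.0.

ΔP_A/ΔP_B ≈ 32.0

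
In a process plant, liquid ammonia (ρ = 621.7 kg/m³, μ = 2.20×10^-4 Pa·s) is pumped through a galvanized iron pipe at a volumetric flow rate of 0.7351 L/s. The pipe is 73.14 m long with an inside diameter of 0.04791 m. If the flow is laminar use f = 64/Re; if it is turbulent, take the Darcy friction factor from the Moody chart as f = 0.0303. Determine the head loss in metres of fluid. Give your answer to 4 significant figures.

Q = 0.7351 L/s = 0.7351/1000 = 0.0007351 m³/s.
Cross-sectional area A = πD²/4 = π(0.04791)²/4 = 0.001803 m²; mean velocity V = Q/A = 0.0007351/0.001803 = 0.4078 m/s.
Reynolds number Re = ρVD/μ = 621.7 · 0.4078 · 0.04791 / 0.00022 = 5.521e+04.
Re > 4000 → turbulent; use the Moody-chart value f = 0.0303.
Darcy-Weisbach: ΔP = f(L/D)(ρV²/2) = 0.0303·(73.14/0.04791)·(621.7·0.4078²/2) = 0.0303·1527·51.68 = 2391 Pa.
Head loss h_f = ΔP/(ρg) = 2391/(621.7·9.81) = 0.3920 m.

h_f ≈ 0.3920 m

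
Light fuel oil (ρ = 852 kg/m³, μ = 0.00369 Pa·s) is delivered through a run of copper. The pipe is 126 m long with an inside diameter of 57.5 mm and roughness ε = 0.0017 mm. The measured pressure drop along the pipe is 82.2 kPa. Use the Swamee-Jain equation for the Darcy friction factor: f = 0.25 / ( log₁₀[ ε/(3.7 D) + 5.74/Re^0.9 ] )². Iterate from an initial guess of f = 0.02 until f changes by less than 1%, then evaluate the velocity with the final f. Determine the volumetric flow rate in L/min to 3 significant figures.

Q ≈ 296 L/min

Rearranging Darcy-Weisbach: V = √(2·ΔP·D/(f·L·ρ)). With ε/D = 1.7e-06/0.0575 = 2.96e-05, iterate starting from f = 0.02:
  f = 0.02 → V = √(2·8.22e+04·0.0575/(0.02·126·852)) = 2.098 m/s; Re = ρVD/μ = 2.786e+04; f → 0.02388
  f = 0.02388 → V = 1.92 m/s; Re = 2.549e+04; f → 0.02439
  f = 0.02439 → V = 1.9 m/s; Re = 2.522e+04; f → 0.02446
Converged (Δf/f < 1%). With the final f = 0.02446: V = √(2·8.22e+04·0.0575/(0.02446·126·852)) = 1.898 m/s.
Q = V·A = 1.898·(π/4·0.0575²) = 0.004927 m³/s = 296 L/min.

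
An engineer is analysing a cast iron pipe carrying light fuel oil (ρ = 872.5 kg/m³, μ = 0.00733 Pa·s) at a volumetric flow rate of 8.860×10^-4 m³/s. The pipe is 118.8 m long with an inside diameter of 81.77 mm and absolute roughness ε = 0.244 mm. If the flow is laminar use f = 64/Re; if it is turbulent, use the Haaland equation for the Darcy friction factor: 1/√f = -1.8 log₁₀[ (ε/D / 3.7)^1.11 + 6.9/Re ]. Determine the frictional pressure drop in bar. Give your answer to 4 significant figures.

ΔP ≈ 0.007031 bar

Cross-sectional area A = πD²/4 = π(0.08177)²/4 = 0.005251 m²; mean velocity V = Q/A = 0.000886/0.005251 = 0.1687 m/s.
Reynolds number Re = ρVD/μ = 872.5 · 0.1687 · 0.08177 / 0.00733 = 1642.
Re < 2300 → laminar flow, so f = 64/Re = 64/1642 = 0.03897 (the turbulent correlation is not needed).
Darcy-Weisbach: ΔP = f(L/D)(ρV²/2) = 0.03897·(118.8/0.08177)·(872.5·0.1687²/2) = 0.03897·1453·12.42 = 703.1 Pa.
ΔP = 703.1 Pa = 0.007031 bar.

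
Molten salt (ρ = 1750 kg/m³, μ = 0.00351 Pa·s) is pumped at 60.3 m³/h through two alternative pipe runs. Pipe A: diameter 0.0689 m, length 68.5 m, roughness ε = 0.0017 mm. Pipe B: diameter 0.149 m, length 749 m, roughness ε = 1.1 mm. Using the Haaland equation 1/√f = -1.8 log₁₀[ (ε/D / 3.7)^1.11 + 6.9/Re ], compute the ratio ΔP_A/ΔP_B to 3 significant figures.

ΔP_A/ΔP_B ≈ 2.02

Pipe A: V = Q/A = 0.01675/0.003728 = 4.492 m/s; Re = 1.543e+05; ε/D = 2.47e-05; Haaland → f = 0.01644; ΔP_A = f(L/D)(ρV²/2) = 2.887e+05 Pa.
Pipe B: V = Q/A = 0.01675/0.01744 = 0.9606 m/s; Re = 7.136e+04; ε/D = 0.00738; Haaland → f = 0.03529; ΔP_B = f(L/D)(ρV²/2) = 1.433e+05 Pa.
ΔP_A/ΔP_B = 2.887e+05/1.433e+05 = 2.02.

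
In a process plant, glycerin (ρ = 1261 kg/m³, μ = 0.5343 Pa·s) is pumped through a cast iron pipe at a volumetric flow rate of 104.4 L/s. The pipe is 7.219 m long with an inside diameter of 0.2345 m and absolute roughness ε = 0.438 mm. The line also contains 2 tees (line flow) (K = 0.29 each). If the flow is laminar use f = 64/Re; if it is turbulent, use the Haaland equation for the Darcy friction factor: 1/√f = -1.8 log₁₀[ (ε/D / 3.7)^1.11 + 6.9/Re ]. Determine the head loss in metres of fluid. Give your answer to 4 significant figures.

h_f ≈ 0.6113 m

Q = 104.4 L/s = 104.4/1000 = 0.1044 m³/s.
Cross-sectional area A = πD²/4 = π(0.2345)²/4 = 0.04319 m²; mean velocity V = Q/A = 0.1044/0.04319 = 2.417 m/s.
Reynolds number Re = ρVD/μ = 1261 · 2.417 · 0.2345 / 0.534 = 1338.
Re < 2300 → laminar flow, so f = 64/Re = 64/1338 = 0.04784 (the turbulent correlation is not needed).
Total minor-loss coefficient ΣK = 2·0.29 = 0.58.
ΔP = [f·L/D + ΣK]·(ρV²/2) = [0.04784·7.219/0.2345 + 0.58]·(1261·2.417²/2) = [1.473 + 0.58]·3684 = 7562 Pa.
Head loss h_f = ΔP/(ρg) = 7562/(1261·9.81) = 0.6113 m.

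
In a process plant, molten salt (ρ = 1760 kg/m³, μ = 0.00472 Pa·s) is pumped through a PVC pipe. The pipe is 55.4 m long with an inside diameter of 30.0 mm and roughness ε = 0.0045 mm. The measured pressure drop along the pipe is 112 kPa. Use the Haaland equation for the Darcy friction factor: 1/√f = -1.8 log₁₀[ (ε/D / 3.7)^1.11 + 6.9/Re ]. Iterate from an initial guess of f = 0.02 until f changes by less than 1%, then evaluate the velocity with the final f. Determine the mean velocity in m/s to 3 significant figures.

Rearranging Darcy-Weisbach: V = √(2·ΔP·D/(f·L·ρ)). With ε/D = 4.5e-06/0.03 = 0.00015, iterate starting from f = 0.02:
  f = 0.02 → V = √(2·1.12e+05·0.03/(0.02·55.4·1760)) = 1.856 m/s; Re = ρVD/μ = 2.077e+04; f → 0.02576
  f = 0.02576 → V = 1.636 m/s; Re = 1.83e+04; f → 0.02657
  f = 0.02657 → V = 1.611 m/s; Re = 1.802e+04; f → 0.02667
Converged (Δf/f < 1%). With the final f = 0.02667: V = √(2·1.12e+05·0.03/(0.02667·55.4·1760)) = 1.608 m/s.

V ≈ 1.61 m/s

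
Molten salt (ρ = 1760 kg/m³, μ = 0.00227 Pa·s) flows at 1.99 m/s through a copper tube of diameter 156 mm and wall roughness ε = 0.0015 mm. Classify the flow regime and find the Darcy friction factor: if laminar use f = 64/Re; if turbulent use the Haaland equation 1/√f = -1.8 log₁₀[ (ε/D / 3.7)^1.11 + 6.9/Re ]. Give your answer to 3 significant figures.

f ≈ 0.0150

Re = ρVD/μ = 1760·1.99·0.156/0.00227 = 2.407e+05.
Re > 4000 → turbulent. ε/D = 1.5e-06/0.156 = 9.62e-06; Haaland: 1/√f = -1.8 log₁₀[6.32e-07 + 2.87e-05] = 8.16, so f = 0.01502.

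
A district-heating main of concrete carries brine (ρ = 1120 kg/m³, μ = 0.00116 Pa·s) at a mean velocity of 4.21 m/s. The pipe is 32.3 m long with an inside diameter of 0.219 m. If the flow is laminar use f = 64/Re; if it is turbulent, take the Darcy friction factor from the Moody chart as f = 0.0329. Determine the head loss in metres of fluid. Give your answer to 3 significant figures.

h_f ≈ 4.38 m

Reynolds number Re = ρVD/μ = 1120 · 4.21 · 0.219 / 0.00116 = 8.902e+05.
Re > 4000 → turbulent; use the Moody-chart value f = 0.0329.
Darcy-Weisbach: ΔP = f(L/D)(ρV²/2) = 0.0329·(32.3/0.219)·(1120·4.21²/2) = 0.0329·147.5·9925 = 4.816e+04 Pa.
Head loss h_f = ΔP/(ρg) = 4.816e+04/(1120·9.81) = 4.38 m.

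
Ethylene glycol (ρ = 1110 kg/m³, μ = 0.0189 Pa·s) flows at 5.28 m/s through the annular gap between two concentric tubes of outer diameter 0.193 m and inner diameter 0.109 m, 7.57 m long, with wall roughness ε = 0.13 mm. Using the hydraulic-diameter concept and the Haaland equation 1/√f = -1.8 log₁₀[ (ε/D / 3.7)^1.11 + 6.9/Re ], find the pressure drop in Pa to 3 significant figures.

Hydraulic diameter D_h = 4A/P = D_o - D_i = 0.193 - 0.109 = 0.084 m.
Re = ρVD_h/μ = 1110·5.28·0.084/0.0189 = 2.605e+04.
ε/D_h = 0.00013/0.084 = 0.00155; Haaland gives 1/√f = -1.8 log₁₀[0.000178+0.000265] = 6.037, so f = 0.02744.
ΔP = f(L/D_h)(ρV²/2) = 0.02744·7.57/0.084·1.547e+04 = 3.826e+04 Pa.

ΔP ≈ 38300 Pa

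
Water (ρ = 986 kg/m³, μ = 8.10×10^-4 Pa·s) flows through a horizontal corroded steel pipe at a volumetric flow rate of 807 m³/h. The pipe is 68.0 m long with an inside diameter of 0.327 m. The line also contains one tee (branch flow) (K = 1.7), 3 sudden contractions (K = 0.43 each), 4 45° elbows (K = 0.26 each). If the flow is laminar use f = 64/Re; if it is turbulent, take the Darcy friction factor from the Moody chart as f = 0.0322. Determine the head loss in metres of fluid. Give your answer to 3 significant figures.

h_f ≈ 3.90 m

Q = 807 m³/h = 807/3600 = 0.2242 m³/s.
Cross-sectional area A = πD²/4 = π(0.327)²/4 = 0.08398 m²; mean velocity V = Q/A = 0.2242/0.08398 = 2.669 m/s.
Reynolds number Re = ρVD/μ = 986 · 2.669 · 0.327 / 0.00081 = 1.062e+06.
Re > 4000 → turbulent; use the Moody-chart value f = 0.0322.
Total minor-loss coefficient ΣK = 1·1.7 + 3·0.43 + 4·0.26 = 4.03.
ΔP = [f·L/D + ΣK]·(ρV²/2) = [0.0322·68/0.327 + 4.03]·(986·2.669²/2) = [6.696 + 4.03]·3513 = 3.768e+04 Pa.
Head loss h_f = ΔP/(ρg) = 3.768e+04/(986·9.81) = 3.90 m.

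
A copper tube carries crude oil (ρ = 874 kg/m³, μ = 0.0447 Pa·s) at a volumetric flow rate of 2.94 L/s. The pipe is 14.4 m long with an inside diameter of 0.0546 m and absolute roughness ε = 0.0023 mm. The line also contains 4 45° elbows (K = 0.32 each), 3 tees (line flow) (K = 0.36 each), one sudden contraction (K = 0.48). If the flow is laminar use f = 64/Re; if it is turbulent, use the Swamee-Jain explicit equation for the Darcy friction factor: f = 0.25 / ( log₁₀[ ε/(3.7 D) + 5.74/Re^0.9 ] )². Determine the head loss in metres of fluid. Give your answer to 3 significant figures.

Q = 2.94 L/s = 2.94/1000 = 0.00294 m³/s.
Cross-sectional area A = πD²/4 = π(0.0546)²/4 = 0.002341 m²; mean velocity V = Q/A = 0.00294/0.002341 = 1.256 m/s.
Reynolds number Re = ρVD/μ = 874 · 1.256 · 0.0546 / 0.0447 = 1341.
Re < 2300 → laminar flow, so f = 64/Re = 64/1341 = 0.04774 (the turbulent correlation is not needed).
Total minor-loss coefficient ΣK = 4·0.32 + 3·0.36 + 1·0.48 = 2.84.
ΔP = [f·L/D + ΣK]·(ρV²/2) = [0.04774·14.4/0.0546 + 2.84]·(874·1.256²/2) = [12.59 + 2.84]·689 = 1.063e+04 Pa.
Head loss h_f = ΔP/(ρg) = 1.063e+04/(874·9.81) = 1.24 m.

h_f ≈ 1.24 m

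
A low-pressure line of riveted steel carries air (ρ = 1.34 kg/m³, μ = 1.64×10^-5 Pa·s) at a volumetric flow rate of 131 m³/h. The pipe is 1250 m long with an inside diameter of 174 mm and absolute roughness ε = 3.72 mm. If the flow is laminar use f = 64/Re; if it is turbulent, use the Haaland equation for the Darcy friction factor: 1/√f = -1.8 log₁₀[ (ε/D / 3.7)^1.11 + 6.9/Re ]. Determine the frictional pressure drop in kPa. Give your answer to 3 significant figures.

Q = 131 m³/h = 131/3600 = 0.03639 m³/s.
Cross-sectional area A = πD²/4 = π(0.174)²/4 = 0.02378 m²; mean velocity V = Q/A = 0.03639/0.02378 = 1.53 m/s.
Reynolds number Re = ρVD/μ = 1.34 · 1.53 · 0.174 / 1.64e-05 = 2.176e+04.
Re > 4000 → turbulent. Relative roughness ε/D = 0.00372/0.174 = 0.0214. Haaland: 1/√f = -1.8 log₁₀[(0.0214/3.7)^1.11 + 6.9/2.176e+04] = -1.8 log₁₀[0.00328 + 0.000317] = 4.4, so f = 0.05166.
Darcy-Weisbach: ΔP = f(L/D)(ρV²/2) = 0.05166·(1250/0.174)·(1.34·1.53²/2) = 0.05166·7184·1.569 = 582.3 Pa.
ΔP = 582.3 Pa = 0.582 kPa.

ΔP ≈ 0.582 kPa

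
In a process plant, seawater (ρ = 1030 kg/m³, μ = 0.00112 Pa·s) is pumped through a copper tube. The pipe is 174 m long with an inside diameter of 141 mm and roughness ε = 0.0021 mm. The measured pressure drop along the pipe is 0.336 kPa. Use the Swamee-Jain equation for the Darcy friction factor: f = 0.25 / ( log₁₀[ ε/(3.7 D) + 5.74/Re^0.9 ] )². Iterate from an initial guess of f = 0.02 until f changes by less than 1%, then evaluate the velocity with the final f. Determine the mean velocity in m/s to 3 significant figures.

Rearranging Darcy-Weisbach: V = √(2·ΔP·D/(f·L·ρ)). With ε/D = 2.1e-06/0.141 = 1.49e-05, iterate starting from f = 0.02:
  f = 0.02 → V = √(2·336·0.141/(0.02·174·1030)) = 0.1626 m/s; Re = ρVD/μ = 2.108e+04; f → 0.02551
  f = 0.02551 → V = 0.1439 m/s; Re = 1.867e+04; f → 0.0263
  f = 0.0263 → V = 0.1418 m/s; Re = 1.838e+04; f → 0.02641
Converged (Δf/f < 1%). With the final f = 0.02641: V = √(2·336·0.141/(0.02641·174·1030)) = 0.1415 m/s.

V ≈ 0.141 m/s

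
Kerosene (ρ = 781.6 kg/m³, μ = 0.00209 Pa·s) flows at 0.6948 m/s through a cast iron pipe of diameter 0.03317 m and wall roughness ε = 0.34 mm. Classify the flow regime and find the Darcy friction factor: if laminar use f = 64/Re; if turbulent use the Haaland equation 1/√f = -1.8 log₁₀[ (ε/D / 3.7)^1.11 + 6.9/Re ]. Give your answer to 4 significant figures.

f ≈ 0.04402

Re = ρVD/μ = 781.6·0.6948·0.03317/0.00209 = 8619.
Re > 4000 → turbulent. ε/D = 0.00034/0.03317 = 0.0103; Haaland: 1/√f = -1.8 log₁₀[0.00145 + 0.000801] = 4.766, so f = 0.04402.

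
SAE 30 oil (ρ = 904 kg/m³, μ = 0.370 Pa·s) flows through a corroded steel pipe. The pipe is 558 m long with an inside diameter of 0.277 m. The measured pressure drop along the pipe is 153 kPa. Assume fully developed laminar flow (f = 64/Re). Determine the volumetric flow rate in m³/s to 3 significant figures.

For laminar flow, f = 64/Re with Re = ρVD/μ, so Darcy-Weisbach reduces to ΔP = 32μLV/D². Solving for V: V = ΔP·D²/(32μL) = 1.53e+05·(0.277)²/(32·0.37·558) = 1.777 m/s.
Check: Re = ρVD/μ = 904·1.777·0.277/0.37 = 1203 < 2300, so the laminar assumption holds.
Q = V·A = 1.777·(π/4·0.277²) = 0.1071 m³/s = 0.107 m³/s.

Q ≈ 0.107 m³/s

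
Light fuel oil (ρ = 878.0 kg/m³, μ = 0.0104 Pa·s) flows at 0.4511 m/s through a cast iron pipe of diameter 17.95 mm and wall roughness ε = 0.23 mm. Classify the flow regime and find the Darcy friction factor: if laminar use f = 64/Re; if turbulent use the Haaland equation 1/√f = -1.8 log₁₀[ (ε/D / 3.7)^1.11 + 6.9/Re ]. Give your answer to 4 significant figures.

f ≈ 0.09362

Re = ρVD/μ = 878·0.4511·0.01795/0.0104 = 683.6.
Re < 2300 → laminar, so f = 64/Re = 0.09362 (roughness is irrelevant in laminar flow).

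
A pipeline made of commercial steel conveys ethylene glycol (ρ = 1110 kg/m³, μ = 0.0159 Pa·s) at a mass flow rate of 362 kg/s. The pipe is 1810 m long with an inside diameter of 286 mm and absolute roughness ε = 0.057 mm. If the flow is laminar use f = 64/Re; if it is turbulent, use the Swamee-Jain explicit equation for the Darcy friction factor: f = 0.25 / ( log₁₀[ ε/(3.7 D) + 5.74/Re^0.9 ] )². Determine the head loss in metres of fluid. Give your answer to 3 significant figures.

A = πD²/4 = π(0.286)²/4 = 0.06424 m²; mean velocity V = ṁ/(ρA) = 362/(1110 · 0.06424) = 5.076 m/s.
Reynolds number Re = ρVD/μ = 1110 · 5.076 · 0.286 / 0.0159 = 1.014e+05.
Re > 4000 → turbulent. Relative roughness ε/D = 5.7e-05/0.286 = 0.000199. Swamee-Jain: f = 0.25/(log₁₀[0.000199/3.7 + 5.74/1.014e+05^0.9])² = 0.25/(log₁₀[5.39e-05 + 0.000179])² = 0.25/(-3.632)² = 0.01895.
Darcy-Weisbach: ΔP = f(L/D)(ρV²/2) = 0.01895·(1810/0.286)·(1110·5.076²/2) = 0.01895·6329·1.43e+04 = 1.715e+06 Pa.
Head loss h_f = ΔP/(ρg) = 1.715e+06/(1110·9.81) = 158 m.

h_f ≈ 158 m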